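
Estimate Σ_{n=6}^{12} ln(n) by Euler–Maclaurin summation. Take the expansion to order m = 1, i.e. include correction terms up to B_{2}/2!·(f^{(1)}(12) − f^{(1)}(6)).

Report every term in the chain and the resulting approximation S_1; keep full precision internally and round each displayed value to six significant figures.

The integral term ∫_6^12 ln(x) dx = 13.0683.
Boundary: ½(f(6) + f(12)) = ½(1.79176 + 2.48491) = 2.13833.
Running total after boundary: 15.2067.
Order-1 term: 1/12 · (0.0833333 − 0.166667) = -0.00694444.

S_1 ≈ 15.1997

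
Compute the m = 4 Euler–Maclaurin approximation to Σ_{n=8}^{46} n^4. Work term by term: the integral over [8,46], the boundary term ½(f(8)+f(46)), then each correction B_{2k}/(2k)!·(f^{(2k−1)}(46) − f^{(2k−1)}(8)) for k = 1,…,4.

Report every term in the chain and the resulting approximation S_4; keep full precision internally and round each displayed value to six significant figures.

The integral term ∫_8^46 x^4 dx = 4.11860e+07.
½[f(8) + f(46)] = ½[4096.00 + 4.47746e+06] = 2.24078e+06.
Running total after boundary: 4.34268e+07.
k=1: B_{2}/(2)! × [f^{(1)}(46) − f^{(1)}(8)] = 1/12 × (389344 − 2048.00) = 32274.7.
Running total after k=1: 4.34591e+07.
k=2: B_{4}/(4)! × [f^{(3)}(46) − f^{(3)}(8)] = −1/720 × (1104.00 − 192.000) = -1.26667.
Running total after k=2: 4.34591e+07.
k=3: B_{6}/(6)! × [f^{(5)}(46) − f^{(5)}(8)] = 1/30240 × (0.00000 − 0.00000) = 0.00000.
Running total after k=3: 4.34591e+07.
k=4: B_{8}/(8)! × [f^{(7)}(46) − f^{(7)}(8)] = −1/1209600 × (0.00000 − 0.00000) = 0.00000.

S_4 ≈ 4.34591e+07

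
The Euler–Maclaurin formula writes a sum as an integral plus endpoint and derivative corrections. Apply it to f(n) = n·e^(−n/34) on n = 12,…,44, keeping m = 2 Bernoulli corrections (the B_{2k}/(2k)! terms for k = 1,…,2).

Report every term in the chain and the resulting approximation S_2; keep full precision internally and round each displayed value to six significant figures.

S_2 ≈ 382.079

∫_12^44 x·e^(−x/34) dx evaluates to 371.877.
Endpoint term: (f(12) + f(44))/2 = (8.43142 + 12.0621)/2 = 10.2468.
Integral + boundary = 382.124.
k=1: B_{2}/(2)! × [f^{(1)}(44) − f^{(1)}(12)] = 1/12 × (-0.0806293 − 0.454636) = -0.0446054.
Partial sum through k=1: 382.079.
k=2: B_{4}/(4)! × [f^{(3)}(44) − f^{(3)}(12)] = −1/720 × (0.000404542 − 0.00160889) = 1.67270e-06.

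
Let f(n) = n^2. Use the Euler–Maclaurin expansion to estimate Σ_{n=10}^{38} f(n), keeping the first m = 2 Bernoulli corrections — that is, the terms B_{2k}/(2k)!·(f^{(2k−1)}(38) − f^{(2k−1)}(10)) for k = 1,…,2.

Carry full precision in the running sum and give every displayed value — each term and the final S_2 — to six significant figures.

S_2 ≈ 18734.0

Integral: ∫_10^38 x^2 dx = 17957.3.
Boundary: ½(f(10) + f(38)) = ½(100.000 + 1444.00) = 772.000.
So far: 18729.3.
Order-1 term: 1/12 · (76.0000 − 20.0000) = 4.66667.
Partial sum through k=1: 18734.0.
Order-2 term: −1/720 · (0.00000 − 0.00000) = 0.00000.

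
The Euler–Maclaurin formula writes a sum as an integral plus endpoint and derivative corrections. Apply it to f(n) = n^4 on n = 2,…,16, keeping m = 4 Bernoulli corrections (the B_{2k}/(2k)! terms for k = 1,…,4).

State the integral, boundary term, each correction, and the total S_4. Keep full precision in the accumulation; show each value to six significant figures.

S_4 ≈ 243847

The integral term ∫_2^16 x^4 dx = 209709.
½[f(2) + f(16)] = ½[16.0000 + 65536.0] = 32776.0.
So far: 242485.
Order-1 term: 1/12 · (16384.0 − 32.0000) = 1362.67.
After k=1: 243847.
Order-2 term: −1/720 · (384.000 − 48.0000) = -0.466667.
After k=2: 243847.
Order-3 term: 1/30240 · (0.00000 − 0.00000) = 0.00000.
After k=3: 243847.
Order-4 term: −1/1209600 · (0.00000 − 0.00000) = 0.00000.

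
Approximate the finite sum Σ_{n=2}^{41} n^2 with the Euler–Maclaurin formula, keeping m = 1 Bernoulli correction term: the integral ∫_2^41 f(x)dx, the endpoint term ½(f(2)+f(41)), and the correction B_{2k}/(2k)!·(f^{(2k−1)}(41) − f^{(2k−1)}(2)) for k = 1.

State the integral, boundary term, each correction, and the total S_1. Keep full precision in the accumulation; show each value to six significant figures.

S_1 ≈ 23820.0

Integral: ∫_2^41 x^2 dx = 22971.0.
½[f(2) + f(41)] = ½[4.00000 + 1681.00] = 842.500.
Integral + boundary = 23813.5.
Order-1 term: 1/12 · (82.0000 − 4.00000) = 6.50000.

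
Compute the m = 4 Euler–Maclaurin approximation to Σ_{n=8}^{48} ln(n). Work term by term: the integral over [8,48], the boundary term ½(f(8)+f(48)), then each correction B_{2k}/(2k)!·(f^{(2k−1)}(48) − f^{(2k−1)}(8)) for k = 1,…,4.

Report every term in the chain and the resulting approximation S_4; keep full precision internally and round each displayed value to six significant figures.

The integral term ∫_8^48 ln(x) dx = 129.182.
Boundary: ½(f(8) + f(48)) = ½(2.07944 + 3.87120) = 2.97532.
Integral + boundary = 132.157.
Order-1 term: 1/12 · (0.0208333 − 0.125000) = -0.00868056.
After k=1: 132.149.
Order-2 term: −1/720 · (1.80845e-05 − 0.00390625) = 5.40023e-06.
After k=2: 132.149.
Order-3 term: 1/30240 · (9.41901e-08 − 0.000732422) = -2.42172e-08.
After k=3: 132.149.
Order-4 term: −1/1209600 · (1.22643e-09 − 0.000343323) = 2.83831e-10.

S_4 ≈ 132.149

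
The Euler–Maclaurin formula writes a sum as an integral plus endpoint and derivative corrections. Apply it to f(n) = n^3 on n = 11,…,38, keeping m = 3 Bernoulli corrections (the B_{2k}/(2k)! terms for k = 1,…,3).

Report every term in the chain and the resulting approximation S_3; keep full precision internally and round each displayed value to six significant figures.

S_3 ≈ 546056

The integral term ∫_11^38 x^3 dx = 517624.
Boundary: ½(f(11) + f(38)) = ½(1331.00 + 54872.0) = 28101.5.
So far: 545725.
Correction k=1: B_{2}/2! · (f^{(1)}(38) − f^{(1)}(11)) = 1/12 · (4332.00 − 363.000) = 330.750.
Partial sum through k=1: 546056.
Correction k=2: B_{4}/4! · (f^{(3)}(38) − f^{(3)}(11)) = −1/720 · (6.00000 − 6.00000) = 0.00000.
Partial sum through k=2: 546056.
Correction k=3: B_{6}/6! · (f^{(5)}(38) − f^{(5)}(11)) = 1/30240 · (0.00000 − 0.00000) = 0.00000.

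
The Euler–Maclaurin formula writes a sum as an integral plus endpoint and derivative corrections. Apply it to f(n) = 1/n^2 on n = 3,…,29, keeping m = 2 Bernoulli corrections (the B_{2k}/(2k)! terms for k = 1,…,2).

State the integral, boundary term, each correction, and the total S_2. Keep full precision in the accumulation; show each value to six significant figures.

S_2 ≈ 0.361029

∫_3^29 1/x^2 dx evaluates to 0.298851.
½[f(3) + f(29)] = ½[0.111111 + 0.00118906] = 0.0561501.
So far: 0.355001.
Correction k=1: B_{2}/2! · (f^{(1)}(29) − f^{(1)}(3)) = 1/12 · (-8.20042e-05 − (-0.0740741)) = 0.00616601.
After k=1: 0.361167.
Correction k=2: B_{4}/4! · (f^{(3)}(29) − f^{(3)}(3)) = −1/720 · (-1.17010e-06 − (-0.0987654)) = -0.000137173.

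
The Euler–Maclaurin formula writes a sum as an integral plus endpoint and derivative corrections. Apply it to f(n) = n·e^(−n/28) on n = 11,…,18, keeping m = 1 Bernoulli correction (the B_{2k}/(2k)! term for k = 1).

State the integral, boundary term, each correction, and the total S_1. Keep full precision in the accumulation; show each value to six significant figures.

∫_11^18 x·e^(−x/28) dx evaluates to 60.0217.
½[f(11) + f(18)] = ½[7.42638 + 9.46418] = 8.44528.
So far: 68.4670.
Order-1 term: 1/12 · (0.187781 − 0.409897) = -0.0185097.

S_1 ≈ 68.4485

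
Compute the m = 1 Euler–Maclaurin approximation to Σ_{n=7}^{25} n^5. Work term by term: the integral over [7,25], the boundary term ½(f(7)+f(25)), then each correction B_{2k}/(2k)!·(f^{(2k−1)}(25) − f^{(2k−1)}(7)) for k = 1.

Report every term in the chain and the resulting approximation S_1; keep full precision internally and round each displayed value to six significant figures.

The integral term ∫_7^25 x^5 dx = 4.06705e+07.
Endpoint term: (f(7) + f(25))/2 = (16807.0 + 9.76562e+06)/2 = 4.89122e+06.
Integral + boundary = 4.55617e+07.
k=1: B_{2}/(2)! × [f^{(1)}(25) − f^{(1)}(7)] = 1/12 × (1.95312e+06 − 12005.0) = 161760.

S_1 ≈ 4.57235e+07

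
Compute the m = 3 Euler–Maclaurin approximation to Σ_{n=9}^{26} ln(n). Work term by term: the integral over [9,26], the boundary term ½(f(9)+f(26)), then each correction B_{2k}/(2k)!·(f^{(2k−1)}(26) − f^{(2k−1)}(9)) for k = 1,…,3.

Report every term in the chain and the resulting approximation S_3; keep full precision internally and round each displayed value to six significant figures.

Integral: ∫_9^26 ln(x) dx = 47.9355.
Endpoint term: (f(9) + f(26))/2 = (2.19722 + 3.25810)/2 = 2.72766.
Integral + boundary = 50.6631.
Order-1 term: 1/12 · (0.0384615 − 0.111111) = -0.00605413.
Partial sum through k=1: 50.6571.
Order-2 term: −1/720 · (0.000113792 − 0.00274348) = 3.65235e-06.
Partial sum through k=2: 50.6571.
Order-3 term: 1/30240 · (2.01997e-06 − 0.000406442) = -1.33737e-08.

S_3 ≈ 50.6571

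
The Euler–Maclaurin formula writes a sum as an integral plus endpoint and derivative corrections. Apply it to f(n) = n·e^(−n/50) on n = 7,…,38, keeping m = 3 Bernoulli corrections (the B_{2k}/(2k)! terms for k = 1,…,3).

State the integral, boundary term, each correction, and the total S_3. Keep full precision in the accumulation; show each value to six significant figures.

S_3 ≈ 431.814

The integral term ∫_7^38 x·e^(−x/50) dx = 419.939.
½[f(7) + f(38)] = ½[6.08551 + 17.7713] = 11.9284.
Running total after boundary: 431.867.
Order-1 term: 1/12 · (0.112240 − 0.747648) = -0.0529507.
After k=1: 431.814.
Order-2 term: −1/720 · (0.000419029 − 0.000994546) = 7.99329e-07.
After k=2: 431.814.
Order-3 term: 1/30240 · (3.17265e-07 − 6.76013e-07) = -1.18634e-11.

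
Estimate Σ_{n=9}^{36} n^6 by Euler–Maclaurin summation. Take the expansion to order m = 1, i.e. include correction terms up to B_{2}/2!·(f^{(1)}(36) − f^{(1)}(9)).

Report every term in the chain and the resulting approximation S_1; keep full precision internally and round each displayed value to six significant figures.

S_1 ≈ 1.23131e+10

The integral term ∫_9^36 x^6 dx = 1.11942e+10.
Boundary: ½(f(9) + f(36)) = ½(531441 + 2.17678e+09) = 1.08866e+09.
So far: 1.22829e+10.
k=1: B_{2}/(2)! × [f^{(1)}(36) − f^{(1)}(9)] = 1/12 × (3.62797e+08 − 354294) = 3.02036e+07.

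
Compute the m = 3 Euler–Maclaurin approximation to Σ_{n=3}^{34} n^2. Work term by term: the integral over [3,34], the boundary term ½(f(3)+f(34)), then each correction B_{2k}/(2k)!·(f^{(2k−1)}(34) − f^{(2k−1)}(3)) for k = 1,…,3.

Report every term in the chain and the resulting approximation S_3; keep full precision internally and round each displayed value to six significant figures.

∫_3^34 x^2 dx evaluates to 13092.3.
Boundary: ½(f(3) + f(34)) = ½(9.00000 + 1156.00) = 582.500.
Running total after boundary: 13674.8.
Correction k=1: B_{2}/2! · (f^{(1)}(34) − f^{(1)}(3)) = 1/12 · (68.0000 − 6.00000) = 5.16667.
After k=1: 13680.0.
Correction k=2: B_{4}/4! · (f^{(3)}(34) − f^{(3)}(3)) = −1/720 · (0.00000 − 0.00000) = 0.00000.
After k=2: 13680.0.
Correction k=3: B_{6}/6! · (f^{(5)}(34) − f^{(5)}(3)) = 1/30240 · (0.00000 − 0.00000) = 0.00000.

S_3 ≈ 13680.0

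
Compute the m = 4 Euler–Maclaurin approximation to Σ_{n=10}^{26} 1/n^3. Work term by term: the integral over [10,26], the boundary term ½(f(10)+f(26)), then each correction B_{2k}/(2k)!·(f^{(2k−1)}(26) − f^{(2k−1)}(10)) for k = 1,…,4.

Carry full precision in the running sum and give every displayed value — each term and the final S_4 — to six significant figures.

S_4 ≈ 0.00481317

Integral: ∫_10^26 1/x^3 dx = 0.00426036.
½[f(10) + f(26)] = ½[0.00100000 + 5.68958e-05] = 0.000528448.
Running total after boundary: 0.00478880.
k=1: B_{2}/(2)! × [f^{(1)}(26) − f^{(1)}(10)] = 1/12 × (-6.56490e-06 − (-0.000300000)) = 2.44529e-05.
Running total after k=1: 0.00481326.
k=2: B_{4}/(4)! × [f^{(3)}(26) − f^{(3)}(10)] = −1/720 × (-1.94228e-07 − (-6.00000e-05)) = -8.30636e-08.
Running total after k=2: 0.00481317.
k=3: B_{6}/(6)! × [f^{(5)}(26) − f^{(5)}(10)] = 1/30240 × (-1.20674e-08 − (-2.52000e-05)) = 8.32934e-10.
Running total after k=3: 0.00481317.
k=4: B_{8}/(8)! × [f^{(7)}(26) − f^{(7)}(10)] = −1/1209600 × (-1.28529e-09 − (-1.81440e-05)) = -1.49989e-11.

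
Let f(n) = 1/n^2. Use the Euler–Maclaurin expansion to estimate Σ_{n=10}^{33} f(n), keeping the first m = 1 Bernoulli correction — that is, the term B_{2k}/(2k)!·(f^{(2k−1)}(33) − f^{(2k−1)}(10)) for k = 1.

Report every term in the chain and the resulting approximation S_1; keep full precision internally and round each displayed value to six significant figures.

Integral: ∫_10^33 1/x^2 dx = 0.0696970.
½[f(10) + f(33)] = ½[0.0100000 + 0.000918274] = 0.00545914.
Integral + boundary = 0.0751561.
Order-1 term: 1/12 · (-5.56529e-05 − (-0.00200000)) = 0.000162029.

S_1 ≈ 0.0753181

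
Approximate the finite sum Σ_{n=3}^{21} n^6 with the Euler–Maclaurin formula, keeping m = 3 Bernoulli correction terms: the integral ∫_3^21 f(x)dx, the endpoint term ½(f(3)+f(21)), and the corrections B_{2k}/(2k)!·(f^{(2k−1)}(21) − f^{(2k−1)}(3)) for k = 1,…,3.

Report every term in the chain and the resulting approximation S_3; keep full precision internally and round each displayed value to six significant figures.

S_3 ≈ 3.02222e+08

∫_3^21 x^6 dx evaluates to 2.57298e+08.
½[f(3) + f(21)] = ½[729.000 + 8.57661e+07] = 4.28834e+07.
So far: 3.00181e+08.
Correction k=1: B_{2}/2! · (f^{(1)}(21) − f^{(1)}(3)) = 1/12 · (2.45046e+07 − 1458.00) = 2.04193e+06.
After k=1: 3.02223e+08.
Correction k=2: B_{4}/4! · (f^{(3)}(21) − f^{(3)}(3)) = −1/720 · (1.11132e+06 − 3240.00) = -1539.00.
After k=2: 3.02222e+08.
Correction k=3: B_{6}/6! · (f^{(5)}(21) − f^{(5)}(3)) = 1/30240 · (15120.0 − 2160.00) = 0.428571.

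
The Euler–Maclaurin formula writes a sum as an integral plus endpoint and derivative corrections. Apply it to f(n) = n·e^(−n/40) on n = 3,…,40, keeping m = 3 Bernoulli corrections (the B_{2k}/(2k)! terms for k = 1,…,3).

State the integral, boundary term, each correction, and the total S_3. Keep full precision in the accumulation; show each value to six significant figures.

S_3 ≈ 427.182

The integral term ∫_3^40 x·e^(−x/40) dx = 418.505.
½[f(3) + f(40)] = ½[2.78323 + 14.7152] = 8.74920.
Running total after boundary: 427.254.
Correction k=1: B_{2}/2! · (f^{(1)}(40) − f^{(1)}(3)) = 1/12 · (0.00000 − 0.858163) = -0.0715136.
Partial sum through k=1: 427.182.
Correction k=2: B_{4}/4! · (f^{(3)}(40) − f^{(3)}(3)) = −1/720 · (0.000459849 − 0.00169603) = 1.71692e-06.
Partial sum through k=2: 427.182.
Correction k=3: B_{6}/6! · (f^{(5)}(40) − f^{(5)}(3)) = 1/30240 · (5.74812e-07 − 1.78482e-06) = -4.00135e-11.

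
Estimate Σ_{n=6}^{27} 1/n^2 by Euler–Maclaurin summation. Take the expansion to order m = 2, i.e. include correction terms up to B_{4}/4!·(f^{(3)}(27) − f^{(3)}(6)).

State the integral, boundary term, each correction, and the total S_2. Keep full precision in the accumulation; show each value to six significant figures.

The integral term ∫_6^27 1/x^2 dx = 0.129630.
Endpoint term: (f(6) + f(27))/2 = (0.0277778 + 0.00137174)/2 = 0.0145748.
Running total after boundary: 0.144204.
Order-1 term: 1/12 · (-0.000101611 − (-0.00925926)) = 0.000763137.
Partial sum through k=1: 0.144968.
Order-2 term: −1/720 · (-1.67260e-06 − (-0.00308642)) = -4.28437e-06.

S_2 ≈ 0.144963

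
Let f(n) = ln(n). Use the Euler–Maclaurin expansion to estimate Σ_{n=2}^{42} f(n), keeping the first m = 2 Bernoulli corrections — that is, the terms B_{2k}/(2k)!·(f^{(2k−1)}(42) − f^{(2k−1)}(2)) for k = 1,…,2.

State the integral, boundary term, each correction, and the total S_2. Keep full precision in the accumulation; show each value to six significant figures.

S_2 ≈ 117.772

The integral term ∫_2^42 ln(x) dx = 115.596.
½[f(2) + f(42)] = ½[0.693147 + 3.73767] = 2.21541.
Running total after boundary: 117.811.
k=1: B_{2}/(2)! × [f^{(1)}(42) − f^{(1)}(2)] = 1/12 × (0.0238095 − 0.500000) = -0.0396825.
After k=1: 117.772.
k=2: B_{4}/(4)! × [f^{(3)}(42) − f^{(3)}(2)] = −1/720 × (2.69949e-05 − 0.250000) = 0.000347185.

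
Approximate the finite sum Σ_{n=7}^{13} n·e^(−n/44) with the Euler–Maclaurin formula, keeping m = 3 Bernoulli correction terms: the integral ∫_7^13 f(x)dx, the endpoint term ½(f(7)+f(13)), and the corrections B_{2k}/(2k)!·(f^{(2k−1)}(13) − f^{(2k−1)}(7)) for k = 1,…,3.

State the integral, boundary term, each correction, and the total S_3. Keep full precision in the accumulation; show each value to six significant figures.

Integral: ∫_7^13 x·e^(−x/44) dx = 47.5132.
Boundary: ½(f(7) + f(13)) = ½(5.97043 + 9.67451) = 7.82247.
Running total after boundary: 55.3356.
Order-1 term: 1/12 · (0.524318 − 0.717227) = -0.0160758.
Partial sum through k=1: 55.3196.
Order-2 term: −1/720 · (0.00103962 − 0.00125158) = 2.94393e-07.
Partial sum through k=2: 55.3196.
Order-3 term: 1/30240 · (9.34099e-07 − 1.10160e-06) = -5.53907e-12.

S_3 ≈ 55.3196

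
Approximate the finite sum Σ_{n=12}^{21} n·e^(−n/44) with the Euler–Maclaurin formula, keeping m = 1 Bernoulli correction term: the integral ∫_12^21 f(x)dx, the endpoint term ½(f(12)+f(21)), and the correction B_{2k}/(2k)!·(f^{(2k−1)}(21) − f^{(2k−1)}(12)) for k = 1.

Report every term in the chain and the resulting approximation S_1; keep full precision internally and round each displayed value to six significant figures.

S_1 ≈ 112.354

∫_12^21 x·e^(−x/44) dx evaluates to 101.291.
½[f(12) + f(21)] = ½[9.13560 + 13.0299] = 11.0828.
So far: 112.373.
k=1: B_{2}/(2)! × [f^{(1)}(21) − f^{(1)}(12)] = 1/12 × (0.324338 − 0.553673) = -0.0191112.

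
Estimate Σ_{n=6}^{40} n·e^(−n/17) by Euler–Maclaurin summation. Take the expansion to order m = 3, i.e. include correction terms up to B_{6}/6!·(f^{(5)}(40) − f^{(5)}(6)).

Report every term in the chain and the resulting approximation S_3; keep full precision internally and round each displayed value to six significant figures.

Integral: ∫_6^40 x·e^(−x/17) dx = 182.583.
½[f(6) + f(40)] = ½[4.21571 + 3.80356] = 4.00964.
So far: 186.592.
Order-1 term: 1/12 · (-0.128650 − 0.454636) = -0.0486071.
Partial sum through k=1: 186.544.
Order-2 term: −1/720 · (0.000212900 − 0.00643555) = 8.64256e-06.
Partial sum through k=2: 186.544.
Order-3 term: 1/30240 · (3.01369e-06 − 3.90933e-05) = -1.19311e-09.

S_3 ≈ 186.544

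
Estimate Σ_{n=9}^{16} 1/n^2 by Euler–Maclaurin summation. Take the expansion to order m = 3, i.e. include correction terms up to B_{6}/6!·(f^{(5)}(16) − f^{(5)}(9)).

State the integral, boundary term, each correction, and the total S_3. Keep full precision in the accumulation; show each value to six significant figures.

Integral: ∫_9^16 1/x^2 dx = 0.0486111.
Endpoint term: (f(9) + f(16))/2 = (0.0123457 + 0.00390625)/2 = 0.00812596.
Running total after boundary: 0.0567371.
k=1: B_{2}/(2)! × [f^{(1)}(16) − f^{(1)}(9)] = 1/12 × (-0.000488281 − (-0.00274348)) = 0.000187934.
After k=1: 0.0569250.
k=2: B_{4}/(4)! × [f^{(3)}(16) − f^{(3)}(9)] = −1/720 × (-2.28882e-05 − (-0.000406442)) = -5.32714e-07.
After k=2: 0.0569245.
k=3: B_{6}/(6)! × [f^{(5)}(16) − f^{(5)}(9)] = 1/30240 × (-2.68221e-06 − (-0.000150534)) = 4.88928e-09.

S_3 ≈ 0.0569245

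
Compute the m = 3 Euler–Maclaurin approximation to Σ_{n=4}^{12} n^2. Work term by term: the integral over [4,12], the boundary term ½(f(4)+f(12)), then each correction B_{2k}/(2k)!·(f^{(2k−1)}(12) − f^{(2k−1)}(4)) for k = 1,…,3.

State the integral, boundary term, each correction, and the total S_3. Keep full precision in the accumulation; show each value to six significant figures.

∫_4^12 x^2 dx evaluates to 554.667.
Endpoint term: (f(4) + f(12))/2 = (16.0000 + 144.000)/2 = 80.0000.
So far: 634.667.
Correction k=1: B_{2}/2! · (f^{(1)}(12) − f^{(1)}(4)) = 1/12 · (24.0000 − 8.00000) = 1.33333.
Running total after k=1: 636.000.
Correction k=2: B_{4}/4! · (f^{(3)}(12) − f^{(3)}(4)) = −1/720 · (0.00000 − 0.00000) = 0.00000.
Running total after k=2: 636.000.
Correction k=3: B_{6}/6! · (f^{(5)}(12) − f^{(5)}(4)) = 1/30240 · (0.00000 − 0.00000) = 0.00000.

S_3 ≈ 636.000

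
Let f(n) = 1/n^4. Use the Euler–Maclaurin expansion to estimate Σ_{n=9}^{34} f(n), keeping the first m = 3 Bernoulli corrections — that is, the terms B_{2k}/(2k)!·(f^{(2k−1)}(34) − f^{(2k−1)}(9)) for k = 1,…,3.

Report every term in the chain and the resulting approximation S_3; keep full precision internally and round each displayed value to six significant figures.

S_3 ≈ 0.000530952

The integral term ∫_9^34 1/x^4 dx = 0.000448766.
Endpoint term: (f(9) + f(34))/2 = (0.000152416 + 7.48315e-07)/2 = 7.65821e-05.
Integral + boundary = 0.000525349.
k=1: B_{2}/(2)! × [f^{(1)}(34) − f^{(1)}(9)] = 1/12 × (-8.80370e-08 − (-6.77404e-05)) = 5.63769e-06.
Running total after k=1: 0.000530986.
k=2: B_{4}/(4)! × [f^{(3)}(34) − f^{(3)}(9)] = −1/720 × (-2.28470e-09 − (-2.50890e-05)) = -3.48427e-08.
Running total after k=2: 0.000530951.
k=3: B_{6}/(6)! × [f^{(5)}(34) − f^{(5)}(9)] = 1/30240 × (-1.10677e-10 − (-1.73455e-05)) = 5.73591e-10.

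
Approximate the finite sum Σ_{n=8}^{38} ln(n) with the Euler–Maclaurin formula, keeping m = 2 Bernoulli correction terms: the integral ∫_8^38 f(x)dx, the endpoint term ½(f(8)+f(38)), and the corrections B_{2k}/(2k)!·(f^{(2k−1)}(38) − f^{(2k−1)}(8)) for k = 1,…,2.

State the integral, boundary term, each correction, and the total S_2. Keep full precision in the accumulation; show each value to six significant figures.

S_2 ≈ 94.4430

∫_8^38 ln(x) dx evaluates to 91.5927.
Boundary: ½(f(8) + f(38)) = ½(2.07944 + 3.63759) = 2.85851.
So far: 94.4513.
Correction k=1: B_{2}/2! · (f^{(1)}(38) − f^{(1)}(8)) = 1/12 · (0.0263158 − 0.125000) = -0.00822368.
After k=1: 94.4430.
Correction k=2: B_{4}/4! · (f^{(3)}(38) − f^{(3)}(8)) = −1/720 · (3.64485e-05 − 0.00390625) = 5.37472e-06.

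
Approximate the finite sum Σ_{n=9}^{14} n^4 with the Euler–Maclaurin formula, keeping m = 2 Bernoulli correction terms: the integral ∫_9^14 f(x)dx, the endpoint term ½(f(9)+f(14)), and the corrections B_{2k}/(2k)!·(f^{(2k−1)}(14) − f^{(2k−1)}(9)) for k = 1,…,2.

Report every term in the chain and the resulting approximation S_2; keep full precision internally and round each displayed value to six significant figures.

∫_9^14 x^4 dx evaluates to 95755.0.
Endpoint term: (f(9) + f(14))/2 = (6561.00 + 38416.0)/2 = 22488.5.
So far: 118244.
k=1: B_{2}/(2)! × [f^{(1)}(14) − f^{(1)}(9)] = 1/12 × (10976.0 − 2916.00) = 671.667.
Running total after k=1: 118915.
k=2: B_{4}/(4)! × [f^{(3)}(14) − f^{(3)}(9)] = −1/720 × (336.000 − 216.000) = -0.166667.

S_2 ≈ 118915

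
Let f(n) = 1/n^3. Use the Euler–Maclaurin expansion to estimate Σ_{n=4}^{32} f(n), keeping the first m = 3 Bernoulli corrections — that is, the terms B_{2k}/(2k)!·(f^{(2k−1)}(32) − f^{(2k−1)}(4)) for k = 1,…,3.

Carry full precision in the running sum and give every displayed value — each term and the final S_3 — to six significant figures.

∫_4^32 1/x^3 dx evaluates to 0.0307617.
½[f(4) + f(32)] = ½[0.0156250 + 3.05176e-05] = 0.00782776.
So far: 0.0385895.
k=1: B_{2}/(2)! × [f^{(1)}(32) − f^{(1)}(4)] = 1/12 × (-2.86102e-06 − (-0.0117188)) = 0.000976324.
After k=1: 0.0395658.
k=2: B_{4}/(4)! × [f^{(3)}(32) − f^{(3)}(4)] = −1/720 × (-5.58794e-08 − (-0.0146484)) = -2.03450e-05.
After k=2: 0.0395455.
k=3: B_{6}/(6)! × [f^{(5)}(32) − f^{(5)}(4)] = 1/30240 × (-2.29193e-09 − (-0.0384521)) = 1.27157e-06.

S_3 ≈ 0.0395467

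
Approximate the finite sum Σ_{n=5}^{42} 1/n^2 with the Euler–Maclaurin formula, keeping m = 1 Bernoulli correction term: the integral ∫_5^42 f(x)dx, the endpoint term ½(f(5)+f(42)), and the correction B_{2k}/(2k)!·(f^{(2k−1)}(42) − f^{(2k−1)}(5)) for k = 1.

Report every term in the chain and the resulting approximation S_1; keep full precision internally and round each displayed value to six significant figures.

S_1 ≈ 0.197805

The integral term ∫_5^42 1/x^2 dx = 0.176190.
Endpoint term: (f(5) + f(42))/2 = (0.0400000 + 0.000566893)/2 = 0.0202834.
Integral + boundary = 0.196474.
k=1: B_{2}/(2)! × [f^{(1)}(42) − f^{(1)}(5)] = 1/12 × (-2.69949e-05 − (-0.0160000)) = 0.00133108.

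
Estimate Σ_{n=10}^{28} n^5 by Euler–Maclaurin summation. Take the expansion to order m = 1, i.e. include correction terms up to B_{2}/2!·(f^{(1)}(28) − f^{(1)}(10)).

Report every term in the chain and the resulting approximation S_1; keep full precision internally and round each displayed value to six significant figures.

S_1 ≈ 8.90555e+07

Integral: ∫_10^28 x^5 dx = 8.01484e+07.
Boundary: ½(f(10) + f(28)) = ½(100000 + 1.72104e+07) = 8.65518e+06.
So far: 8.88036e+07.
Order-1 term: 1/12 · (3.07328e+06 − 50000.0) = 251940.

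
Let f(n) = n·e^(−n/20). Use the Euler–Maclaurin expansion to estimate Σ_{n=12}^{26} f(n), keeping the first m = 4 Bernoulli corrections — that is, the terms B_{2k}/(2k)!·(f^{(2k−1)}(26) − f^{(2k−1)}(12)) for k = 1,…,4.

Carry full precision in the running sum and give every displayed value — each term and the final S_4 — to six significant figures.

S_4 ≈ 107.321

Integral: ∫_12^26 x·e^(−x/20) dx = 100.510.
Boundary: ½(f(12) + f(26)) = ½(6.58574 + 7.08583) = 6.83578.
Running total after boundary: 107.346.
Correction k=1: B_{2}/2! · (f^{(1)}(26) − f^{(1)}(12)) = 1/12 · (-0.0817595 − 0.219525) = -0.0251070.
After k=1: 107.321.
Correction k=2: B_{4}/4! · (f^{(3)}(26) − f^{(3)}(12)) = −1/720 · (0.00115826 − 0.00329287) = 2.96474e-06.
After k=2: 107.321.
Correction k=3: B_{6}/6! · (f^{(5)}(26) − f^{(5)}(12)) = 1/30240 · (6.30230e-06 − 1.50923e-05) = -2.90675e-10.
After k=3: 107.321.
Correction k=4: B_{8}/8! · (f^{(7)}(26) − f^{(7)}(12)) = −1/1209600 · (2.42724e-08 − 5.48812e-08) = 2.53049e-14.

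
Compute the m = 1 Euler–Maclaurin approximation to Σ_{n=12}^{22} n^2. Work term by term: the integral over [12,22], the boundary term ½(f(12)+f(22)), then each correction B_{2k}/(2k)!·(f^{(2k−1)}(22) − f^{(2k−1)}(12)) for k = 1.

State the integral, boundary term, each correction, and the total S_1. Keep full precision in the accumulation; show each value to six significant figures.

S_1 ≈ 3289.00

The integral term ∫_12^22 x^2 dx = 2973.33.
Endpoint term: (f(12) + f(22))/2 = (144.000 + 484.000)/2 = 314.000.
Integral + boundary = 3287.33.
Order-1 term: 1/12 · (44.0000 − 24.0000) = 1.66667.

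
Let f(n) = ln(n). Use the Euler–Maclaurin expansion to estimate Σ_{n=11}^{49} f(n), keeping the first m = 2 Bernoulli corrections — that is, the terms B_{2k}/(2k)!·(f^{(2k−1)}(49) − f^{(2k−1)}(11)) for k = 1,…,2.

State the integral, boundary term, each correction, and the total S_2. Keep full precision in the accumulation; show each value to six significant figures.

S_2 ≈ 129.461

Integral: ∫_11^49 ln(x) dx = 126.322.
Boundary: ½(f(11) + f(49)) = ½(2.39790 + 3.89182) = 3.14486.
Integral + boundary = 129.467.
Correction k=1: B_{2}/2! · (f^{(1)}(49) − f^{(1)}(11)) = 1/12 · (0.0204082 − 0.0909091) = -0.00587508.
Partial sum through k=1: 129.461.
Correction k=2: B_{4}/4! · (f^{(3)}(49) − f^{(3)}(11)) = −1/720 · (1.69997e-05 − 0.00150263) = 2.06337e-06.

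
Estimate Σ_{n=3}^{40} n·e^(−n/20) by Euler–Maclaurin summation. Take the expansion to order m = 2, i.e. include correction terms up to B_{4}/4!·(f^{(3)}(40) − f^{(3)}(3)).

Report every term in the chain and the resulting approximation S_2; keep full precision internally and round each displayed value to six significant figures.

The integral term ∫_3^40 x·e^(−x/20) dx = 233.523.
Endpoint term: (f(3) + f(40))/2 = (2.58212 + 5.41341)/2 = 3.99777.
Integral + boundary = 237.521.
k=1: B_{2}/(2)! × [f^{(1)}(40) − f^{(1)}(3)] = 1/12 × (-0.135335 − 0.731602) = -0.0722448.
Running total after k=1: 237.449.
k=2: B_{4}/(4)! × [f^{(3)}(40) − f^{(3)}(3)] = −1/720 × (0.000338338 − 0.00613254) = 8.04751e-06.

S_2 ≈ 237.449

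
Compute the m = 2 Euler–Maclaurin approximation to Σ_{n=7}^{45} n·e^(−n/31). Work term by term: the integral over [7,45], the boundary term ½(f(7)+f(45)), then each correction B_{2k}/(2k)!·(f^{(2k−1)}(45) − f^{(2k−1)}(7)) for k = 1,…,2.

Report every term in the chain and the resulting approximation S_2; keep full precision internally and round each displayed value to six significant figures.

S_2 ≈ 396.138

∫_7^45 x·e^(−x/31) dx evaluates to 388.137.
Boundary: ½(f(7) + f(45)) = ½(5.58511 + 10.5387) = 8.06188.
So far: 396.199.
k=1: B_{2}/(2)! × [f^{(1)}(45) − f^{(1)}(7)] = 1/12 × (-0.105764 − 0.617708) = -0.0602893.
Running total after k=1: 396.138.
k=2: B_{4}/(4)! × [f^{(3)}(45) − f^{(3)}(7)] = −1/720 × (0.000377336 − 0.00230328) = 2.67492e-06.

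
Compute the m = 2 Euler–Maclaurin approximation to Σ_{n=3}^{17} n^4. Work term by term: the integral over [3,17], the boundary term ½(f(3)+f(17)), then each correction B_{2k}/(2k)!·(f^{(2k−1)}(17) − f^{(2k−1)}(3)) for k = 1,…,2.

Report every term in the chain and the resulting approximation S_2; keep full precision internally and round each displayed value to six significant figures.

S_2 ≈ 327352

∫_3^17 x^4 dx evaluates to 283923.
Boundary: ½(f(3) + f(17)) = ½(81.0000 + 83521.0) = 41801.0.
So far: 325724.
k=1: B_{2}/(2)! × [f^{(1)}(17) − f^{(1)}(3)] = 1/12 × (19652.0 − 108.000) = 1628.67.
Running total after k=1: 327352.
k=2: B_{4}/(4)! × [f^{(3)}(17) − f^{(3)}(3)] = −1/720 × (408.000 − 72.0000) = -0.466667.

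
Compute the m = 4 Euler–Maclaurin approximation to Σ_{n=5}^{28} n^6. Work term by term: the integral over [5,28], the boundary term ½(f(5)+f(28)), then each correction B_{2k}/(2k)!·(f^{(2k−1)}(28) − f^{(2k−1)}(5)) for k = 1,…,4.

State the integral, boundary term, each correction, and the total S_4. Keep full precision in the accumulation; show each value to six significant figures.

Integral: ∫_5^28 x^6 dx = 1.92755e+09.
½[f(5) + f(28)] = ½[15625.0 + 4.81890e+08] = 2.40953e+08.
Running total after boundary: 2.16850e+09.
k=1: B_{2}/(2)! × [f^{(1)}(28) − f^{(1)}(5)] = 1/12 × (1.03262e+08 − 18750.0) = 8.60362e+06.
Running total after k=1: 2.17711e+09.
k=2: B_{4}/(4)! × [f^{(3)}(28) − f^{(3)}(5)] = −1/720 × (2.63424e+06 − 15000.0) = -3637.83.
Running total after k=2: 2.17710e+09.
k=3: B_{6}/(6)! × [f^{(5)}(28) − f^{(5)}(5)] = 1/30240 × (20160.0 − 3600.00) = 0.547619.
Running total after k=3: 2.17710e+09.
k=4: B_{8}/(8)! × [f^{(7)}(28) − f^{(7)}(5)] = −1/1209600 × (0.00000 − 0.00000) = 0.00000.

S_4 ≈ 2.17710e+09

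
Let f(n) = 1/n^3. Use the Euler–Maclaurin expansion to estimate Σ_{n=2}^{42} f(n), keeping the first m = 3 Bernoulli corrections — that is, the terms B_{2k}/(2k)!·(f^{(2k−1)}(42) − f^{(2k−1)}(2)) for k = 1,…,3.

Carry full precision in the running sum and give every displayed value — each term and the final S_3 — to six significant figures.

∫_2^42 1/x^3 dx evaluates to 0.124717.
Boundary: ½(f(2) + f(42)) = ½(0.125000 + 1.34975e-05) = 0.0625067.
Integral + boundary = 0.187223.
Correction k=1: B_{2}/2! · (f^{(1)}(42) − f^{(1)}(2)) = 1/12 · (-9.64104e-07 − (-0.187500)) = 0.0156249.
Running total after k=1: 0.202848.
Correction k=2: B_{4}/4! · (f^{(3)}(42) − f^{(3)}(2)) = −1/720 · (-1.09309e-08 − (-0.937500)) = -0.00130208.
Running total after k=2: 0.201546.
Correction k=3: B_{6}/6! · (f^{(5)}(42) − f^{(5)}(2)) = 1/30240 · (-2.60259e-10 − (-9.84375)) = 0.000325521.

S_3 ≈ 0.201872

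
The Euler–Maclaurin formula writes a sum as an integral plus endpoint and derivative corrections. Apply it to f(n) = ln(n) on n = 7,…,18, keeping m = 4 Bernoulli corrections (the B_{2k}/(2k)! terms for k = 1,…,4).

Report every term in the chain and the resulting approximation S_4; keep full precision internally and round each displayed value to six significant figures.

S_4 ≈ 29.8162

Integral: ∫_7^18 ln(x) dx = 27.4053.
½[f(7) + f(18)] = ½[1.94591 + 2.89037] = 2.41814.
Integral + boundary = 29.8235.
k=1: B_{2}/(2)! × [f^{(1)}(18) − f^{(1)}(7)] = 1/12 × (0.0555556 − 0.142857) = -0.00727513.
Running total after k=1: 29.8162.
k=2: B_{4}/(4)! × [f^{(3)}(18) − f^{(3)}(7)] = −1/720 × (0.000342936 − 0.00583090) = 7.62218e-06.
Running total after k=2: 29.8162.
k=3: B_{6}/(6)! × [f^{(5)}(18) − f^{(5)}(7)] = 1/30240 × (1.27013e-05 − 0.00142798) = -4.68014e-08.
Running total after k=3: 29.8162.
k=4: B_{8}/(8)! × [f^{(7)}(18) − f^{(7)}(7)] = −1/1209600 × (1.17605e-06 − 0.000874271) = 7.21805e-10.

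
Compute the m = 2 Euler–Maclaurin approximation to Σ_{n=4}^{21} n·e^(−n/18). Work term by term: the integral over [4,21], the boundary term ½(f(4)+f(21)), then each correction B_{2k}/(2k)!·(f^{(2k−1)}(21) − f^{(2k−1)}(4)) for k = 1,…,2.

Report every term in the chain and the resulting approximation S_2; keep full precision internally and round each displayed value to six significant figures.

S_2 ≈ 103.302

∫_4^21 x·e^(−x/18) dx evaluates to 98.4869.
Endpoint term: (f(4) + f(21))/2 = (3.20295 + 6.53947)/2 = 4.87121.
Integral + boundary = 103.358.
k=1: B_{2}/(2)! × [f^{(1)}(21) − f^{(1)}(4)] = 1/12 × (-0.0519005 − 0.622796) = -0.0562247.
Partial sum through k=1: 103.302.
k=2: B_{4}/(4)! × [f^{(3)}(21) − f^{(3)}(4)] = −1/720 × (0.00176206 − 0.00686503) = 7.08747e-06.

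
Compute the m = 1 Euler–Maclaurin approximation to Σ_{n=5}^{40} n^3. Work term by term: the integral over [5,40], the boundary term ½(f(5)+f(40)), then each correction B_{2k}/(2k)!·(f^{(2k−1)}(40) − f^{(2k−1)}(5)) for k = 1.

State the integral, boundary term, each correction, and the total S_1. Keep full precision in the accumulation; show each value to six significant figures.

S_1 ≈ 672300

∫_5^40 x^3 dx evaluates to 639844.
Boundary: ½(f(5) + f(40)) = ½(125.000 + 64000.0) = 32062.5.
Integral + boundary = 671906.
Order-1 term: 1/12 · (4800.00 − 75.0000) = 393.750.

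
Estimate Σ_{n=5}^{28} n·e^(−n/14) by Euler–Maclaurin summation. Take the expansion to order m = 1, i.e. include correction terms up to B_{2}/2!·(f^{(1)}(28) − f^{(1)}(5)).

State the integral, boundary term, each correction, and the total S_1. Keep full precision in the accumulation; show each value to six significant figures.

The integral term ∫_5^28 x·e^(−x/14) dx = 106.536.
Boundary: ½(f(5) + f(28)) = ½(3.49836 + 3.78939) = 3.64388.
Integral + boundary = 110.180.
Correction k=1: B_{2}/2! · (f^{(1)}(28) − f^{(1)}(5)) = 1/12 · (-0.135335 − 0.449789) = -0.0487604.

S_1 ≈ 110.131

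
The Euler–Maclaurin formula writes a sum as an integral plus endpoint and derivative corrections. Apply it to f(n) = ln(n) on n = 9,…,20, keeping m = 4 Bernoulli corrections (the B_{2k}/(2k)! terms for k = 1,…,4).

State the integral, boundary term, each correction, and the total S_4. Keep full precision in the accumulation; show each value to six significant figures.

The integral term ∫_9^20 ln(x) dx = 29.1396.
½[f(9) + f(20)] = ½[2.19722 + 2.99573] = 2.59648.
So far: 31.7361.
Order-1 term: 1/12 · (0.0500000 − 0.111111) = -0.00509259.
Running total after k=1: 31.7310.
Order-2 term: −1/720 · (0.000250000 − 0.00274348) = 3.46317e-06.
Running total after k=2: 31.7310.
Order-3 term: 1/30240 · (7.50000e-06 − 0.000406442) = -1.31925e-08.
Running total after k=3: 31.7310.
Order-4 term: −1/1209600 · (5.62500e-07 − 0.000150534) = 1.23984e-10.

S_4 ≈ 31.7310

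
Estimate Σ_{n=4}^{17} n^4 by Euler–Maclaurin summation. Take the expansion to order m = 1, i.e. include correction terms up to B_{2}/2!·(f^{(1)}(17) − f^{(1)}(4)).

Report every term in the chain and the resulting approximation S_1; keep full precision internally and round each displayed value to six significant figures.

The integral term ∫_4^17 x^4 dx = 283767.
½[f(4) + f(17)] = ½[256.000 + 83521.0] = 41888.5.
So far: 325655.
Correction k=1: B_{2}/2! · (f^{(1)}(17) − f^{(1)}(4)) = 1/12 · (19652.0 − 256.000) = 1616.33.

S_1 ≈ 327271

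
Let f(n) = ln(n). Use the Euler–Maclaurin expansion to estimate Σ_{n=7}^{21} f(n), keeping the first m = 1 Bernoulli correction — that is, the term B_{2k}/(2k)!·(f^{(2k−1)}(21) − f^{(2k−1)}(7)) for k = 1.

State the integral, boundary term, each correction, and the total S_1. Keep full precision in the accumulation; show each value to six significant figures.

∫_7^21 ln(x) dx evaluates to 36.3136.
Boundary: ½(f(7) + f(21)) = ½(1.94591 + 3.04452) = 2.49522.
Running total after boundary: 38.8088.
Correction k=1: B_{2}/2! · (f^{(1)}(21) − f^{(1)}(7)) = 1/12 · (0.0476190 − 0.142857) = -0.00793651.

S_1 ≈ 38.8009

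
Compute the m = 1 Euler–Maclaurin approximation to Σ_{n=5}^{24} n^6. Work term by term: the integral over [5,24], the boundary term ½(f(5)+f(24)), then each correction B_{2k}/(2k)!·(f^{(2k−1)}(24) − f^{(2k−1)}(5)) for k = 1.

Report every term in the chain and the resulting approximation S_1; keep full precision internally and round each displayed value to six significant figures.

S_1 ≈ 7.54738e+08

Integral: ∫_5^24 x^6 dx = 6.55199e+08.
Boundary: ½(f(5) + f(24)) = ½(15625.0 + 1.91103e+08) = 9.55593e+07.
Running total after boundary: 7.50758e+08.
k=1: B_{2}/(2)! × [f^{(1)}(24) − f^{(1)}(5)] = 1/12 × (4.77757e+07 − 18750.0) = 3.97975e+06.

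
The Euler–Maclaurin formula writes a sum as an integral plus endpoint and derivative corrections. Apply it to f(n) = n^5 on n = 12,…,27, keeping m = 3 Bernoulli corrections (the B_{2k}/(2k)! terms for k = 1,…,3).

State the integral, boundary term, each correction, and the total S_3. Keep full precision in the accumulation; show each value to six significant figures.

∫_12^27 x^5 dx evaluates to 6.40724e+07.
½[f(12) + f(27)] = ½[248832 + 1.43489e+07] = 7.29887e+06.
Integral + boundary = 7.13713e+07.
Correction k=1: B_{2}/2! · (f^{(1)}(27) − f^{(1)}(12)) = 1/12 · (2.65720e+06 − 103680) = 212794.
After k=1: 7.15841e+07.
Correction k=2: B_{4}/4! · (f^{(3)}(27) − f^{(3)}(12)) = −1/720 · (43740.0 − 8640.00) = -48.7500.
After k=2: 7.15840e+07.
Correction k=3: B_{6}/6! · (f^{(5)}(27) − f^{(5)}(12)) = 1/30240 · (120.000 − 120.000) = 0.00000.

S_3 ≈ 7.15840e+07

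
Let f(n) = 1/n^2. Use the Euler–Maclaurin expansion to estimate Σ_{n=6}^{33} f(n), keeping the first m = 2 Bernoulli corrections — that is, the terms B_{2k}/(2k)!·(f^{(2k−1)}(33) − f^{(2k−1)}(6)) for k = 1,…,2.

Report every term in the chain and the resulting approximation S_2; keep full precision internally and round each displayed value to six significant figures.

The integral term ∫_6^33 1/x^2 dx = 0.136364.
Endpoint term: (f(6) + f(33))/2 = (0.0277778 + 0.000918274)/2 = 0.0143480.
Integral + boundary = 0.150712.
k=1: B_{2}/(2)! × [f^{(1)}(33) − f^{(1)}(6)] = 1/12 × (-5.56529e-05 − (-0.00925926)) = 0.000766967.
Partial sum through k=1: 0.151479.
k=2: B_{4}/(4)! × [f^{(3)}(33) − f^{(3)}(6)] = −1/720 × (-6.13256e-07 − (-0.00308642)) = -4.28584e-06.

S_2 ≈ 0.151474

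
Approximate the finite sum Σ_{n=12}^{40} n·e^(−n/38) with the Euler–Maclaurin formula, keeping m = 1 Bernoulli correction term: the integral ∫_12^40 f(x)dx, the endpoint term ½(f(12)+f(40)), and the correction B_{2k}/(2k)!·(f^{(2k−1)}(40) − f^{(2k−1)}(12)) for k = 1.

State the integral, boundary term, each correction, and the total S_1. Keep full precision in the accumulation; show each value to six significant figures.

Integral: ∫_12^40 x·e^(−x/38) dx = 351.015.
Endpoint term: (f(12) + f(40))/2 = (8.75056 + 13.9607)/2 = 11.3556.
So far: 362.371.
k=1: B_{2}/(2)! × [f^{(1)}(40) − f^{(1)}(12)] = 1/12 × (-0.0183694 − 0.498935) = -0.0431087.

S_1 ≈ 362.328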